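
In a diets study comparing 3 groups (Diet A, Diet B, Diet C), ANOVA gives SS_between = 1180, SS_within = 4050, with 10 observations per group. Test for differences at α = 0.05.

df_between = 2, df_within = 27. F = MS_between/MS_within = 590.0/150.0 = 3.933. F_crit ≈ 3.354. Reject H₀. At least one mean differs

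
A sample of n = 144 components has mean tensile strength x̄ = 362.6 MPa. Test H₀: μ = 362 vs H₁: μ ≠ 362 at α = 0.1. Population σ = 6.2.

z = (x̄ - μ₀)/(σ/√n) = (362.6 - 362)/(6.2/√144) = 1.161. Critical value: ±1.645. Since |1.161| ≤ 1.645, Fail to reject H₀.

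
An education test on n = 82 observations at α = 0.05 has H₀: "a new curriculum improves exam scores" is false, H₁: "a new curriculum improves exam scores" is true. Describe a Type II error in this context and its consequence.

Type II error: failing to reject H₀ when it is false — concluding that a new curriculum improves exam scores is not supported when in fact it is. Consequence: keeping the old curriculum when the new one would have helped students.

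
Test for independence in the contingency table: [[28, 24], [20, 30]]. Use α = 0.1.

χ² = 1.962. df = 1, critical = 2.706. Fail to reject H₀. No evidence of dependence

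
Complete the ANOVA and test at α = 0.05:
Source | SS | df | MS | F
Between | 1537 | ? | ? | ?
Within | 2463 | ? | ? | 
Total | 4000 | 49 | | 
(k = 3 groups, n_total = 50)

df_between = 2, df_within = 47. MS_between = 768.5, MS_within = 52.4. F = 14.665, F_crit ≈ 3.195. Reject H₀.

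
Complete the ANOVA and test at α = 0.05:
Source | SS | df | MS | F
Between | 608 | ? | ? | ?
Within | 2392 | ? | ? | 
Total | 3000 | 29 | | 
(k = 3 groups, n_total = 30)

df_between = 2, df_within = 27. MS_between = 304.0, MS_within = 88.59. F = 3.431, F_crit ≈ 3.354. Reject H₀.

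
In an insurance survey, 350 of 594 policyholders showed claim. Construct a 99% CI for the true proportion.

p̂ = 0.589. CI = p̂ ± z*√(p̂(1-p̂)/n) = (0.537, 0.641)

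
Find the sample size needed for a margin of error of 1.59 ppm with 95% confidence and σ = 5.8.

n = (z*σ/E)² = (1.96×5.8/1.59)² = 51.1 → n = 52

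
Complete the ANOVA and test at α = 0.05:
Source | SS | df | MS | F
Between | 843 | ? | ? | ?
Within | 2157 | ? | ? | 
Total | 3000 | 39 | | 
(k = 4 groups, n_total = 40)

df_between = 3, df_within = 36. MS_between = 281.0, MS_within = 59.92. F = 4.69, F_crit ≈ 2.866. Reject H₀.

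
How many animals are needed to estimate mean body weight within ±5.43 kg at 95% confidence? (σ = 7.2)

n = (z*σ/E)² = (1.96×7.2/5.43)² = 6.8 → n = 7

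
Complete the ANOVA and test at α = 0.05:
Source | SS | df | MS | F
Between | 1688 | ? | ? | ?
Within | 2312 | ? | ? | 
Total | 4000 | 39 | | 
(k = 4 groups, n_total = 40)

df_between = 3, df_within = 36. MS_between = 562.67, MS_within = 64.22. F = 8.761, F_crit ≈ 2.866. Reject H₀.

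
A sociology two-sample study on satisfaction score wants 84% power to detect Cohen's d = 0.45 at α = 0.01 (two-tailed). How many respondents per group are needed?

z_{α/2} = 2.576, z_β = Φ⁻¹(0.84) = 0.994. For small effect (d = 0.45): n per group = 2(z_{α/2} + z_β)²/d² = 2(2.576 + 0.994)²/0.45² = 125.9 → 126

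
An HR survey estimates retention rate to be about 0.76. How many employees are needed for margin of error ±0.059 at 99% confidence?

n = z²p(1-p)/E² = 2.576²×0.76×0.24/0.059² = 347.7 → n = 348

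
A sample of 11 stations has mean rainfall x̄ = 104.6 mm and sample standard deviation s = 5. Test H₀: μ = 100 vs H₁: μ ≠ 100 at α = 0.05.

t = (x̄ - μ₀)/(s/√n) = (104.6 - 100)/(5/√11) = 3.051. df = 10, critical t = ±2.228. Reject H₀.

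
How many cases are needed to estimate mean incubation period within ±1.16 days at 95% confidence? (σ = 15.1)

n = (z*σ/E)² = (1.96×15.1/1.16)² = 651.0 → n = 651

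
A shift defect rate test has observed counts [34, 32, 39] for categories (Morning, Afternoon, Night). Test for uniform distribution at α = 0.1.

Expected = 35 each. χ² = Σ(O-E)²/E = 0.743. df = 2, critical value = 4.605. Fail to reject H₀.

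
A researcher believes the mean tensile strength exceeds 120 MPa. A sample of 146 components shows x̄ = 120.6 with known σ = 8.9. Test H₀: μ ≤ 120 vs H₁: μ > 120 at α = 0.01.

z = 0.815. Critical value: 2.33. Fail to reject H₀.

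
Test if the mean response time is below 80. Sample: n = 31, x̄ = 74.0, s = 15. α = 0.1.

t = (74.0 - 80)/(15/√31) = -2.227, df = 30. Critical t = -1.31. Reject H₀.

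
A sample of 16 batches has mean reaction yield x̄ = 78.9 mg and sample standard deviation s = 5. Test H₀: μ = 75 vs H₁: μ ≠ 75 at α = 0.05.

t = (x̄ - μ₀)/(s/√n) = (78.9 - 75)/(5/√16) = 3.12. df = 15, critical t = ±2.131. Reject H₀.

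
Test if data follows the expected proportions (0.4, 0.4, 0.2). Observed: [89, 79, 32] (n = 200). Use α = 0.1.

Expected: [80.0, 80.0, 40.0]. χ² = 2.625. df = 2, critical = 4.605. Fail to reject H₀.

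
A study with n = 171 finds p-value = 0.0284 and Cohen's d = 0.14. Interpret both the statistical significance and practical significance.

Statistically significant (p = 0.0284 < 0.05). Cohen's d = 0.14 indicates a very small effect size. Both statistical and practical significance should be considered.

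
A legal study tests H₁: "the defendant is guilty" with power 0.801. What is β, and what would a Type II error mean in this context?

β = 1 - power = 1 - 0.801 = 0.199. A Type II error is failing to reject H₀ when H₀ is false (false negative) — here, failing to conclude that the defendant is guilty when in fact it is true. Consequence: acquitting a guilty person.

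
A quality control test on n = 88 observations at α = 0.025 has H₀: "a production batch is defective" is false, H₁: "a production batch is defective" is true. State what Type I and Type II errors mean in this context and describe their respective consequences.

Type I (false positive): concluding that a production batch is defective when it is not — scrapping a good batch — wasted material and cost for no reason. Type II (false negative): failing to conclude that a production batch is defective when it is — shipping a defective batch — faulty products reach customers. Which is costlier depends on domain priorities and is a judgement call rather than a statistical fact.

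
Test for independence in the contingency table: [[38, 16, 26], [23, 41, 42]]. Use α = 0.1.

χ² = 15.078. df = 2, critical = 4.605. Reject H₀. Variables are dependent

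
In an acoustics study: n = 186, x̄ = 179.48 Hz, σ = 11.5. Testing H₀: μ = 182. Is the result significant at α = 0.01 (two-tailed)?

z = (179.48 - 182)/(11.5/√186) = -2.989. Since |z| > 2.576, significant at α = 0.01.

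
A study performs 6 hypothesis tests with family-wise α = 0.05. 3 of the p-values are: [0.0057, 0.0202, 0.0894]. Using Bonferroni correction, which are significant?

Bonferroni α = 0.05/6 = 0.00833. Significant p-values: [0.0057]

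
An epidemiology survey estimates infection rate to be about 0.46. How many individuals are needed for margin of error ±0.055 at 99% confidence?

n = z²p(1-p)/E² = 2.576²×0.46×0.54/0.055² = 544.9 → n = 545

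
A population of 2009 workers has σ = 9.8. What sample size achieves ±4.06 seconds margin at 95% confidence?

Without FPC: n₀ = (1.96×9.8/4.06)² = 22.383. With FPC: n = n₀N/(n₀+N-1) = 22.1 → n = 23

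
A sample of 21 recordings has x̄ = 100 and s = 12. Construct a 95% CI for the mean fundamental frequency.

CI = x̄ ± t*(s/√n) = 100 ± 2.086(12/√21) = (94.54, 105.46)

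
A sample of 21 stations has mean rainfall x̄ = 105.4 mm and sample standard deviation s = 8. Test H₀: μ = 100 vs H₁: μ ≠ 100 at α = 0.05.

t = (x̄ - μ₀)/(s/√n) = (105.4 - 100)/(8/√21) = 3.093. df = 20, critical t = ±2.086. Reject H₀.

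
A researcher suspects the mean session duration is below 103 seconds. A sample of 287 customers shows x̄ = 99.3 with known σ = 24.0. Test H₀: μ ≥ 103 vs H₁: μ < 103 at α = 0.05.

z = -2.612. Critical value: -1.645. Reject H₀.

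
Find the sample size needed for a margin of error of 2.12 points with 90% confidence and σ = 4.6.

n = (z*σ/E)² = (1.645×4.6/2.12)² = 12.7 → n = 13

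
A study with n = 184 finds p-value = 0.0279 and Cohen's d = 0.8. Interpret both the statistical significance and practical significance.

Statistically significant (p = 0.0279 < 0.05). Cohen's d = 0.8 indicates a large effect size. Both statistical and practical significance should be considered.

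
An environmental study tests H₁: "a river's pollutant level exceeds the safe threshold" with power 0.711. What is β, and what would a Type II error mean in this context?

β = 1 - power = 1 - 0.711 = 0.289. A Type II error is failing to reject H₀ when H₀ is false (false negative) — here, failing to conclude that a river's pollutant level exceeds the safe threshold when in fact it is true. Consequence: allowing unsafe pollution to continue.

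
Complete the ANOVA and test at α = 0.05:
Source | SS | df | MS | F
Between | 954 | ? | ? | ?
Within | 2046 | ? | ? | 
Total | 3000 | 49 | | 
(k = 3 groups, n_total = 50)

df_between = 2, df_within = 47. MS_between = 477.0, MS_within = 43.53. F = 10.957, F_crit ≈ 3.195. Reject H₀.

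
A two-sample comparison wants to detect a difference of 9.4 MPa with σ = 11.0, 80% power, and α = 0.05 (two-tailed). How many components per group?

n per group = 2(z_α/2 + z_β)²σ²/d² = 2×(1.96 + 0.84)²×11.0²/9.4² = 21.5 → n = 22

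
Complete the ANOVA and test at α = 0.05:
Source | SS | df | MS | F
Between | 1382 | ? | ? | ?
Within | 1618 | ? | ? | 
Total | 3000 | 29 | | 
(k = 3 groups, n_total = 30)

df_between = 2, df_within = 27. MS_between = 691.0, MS_within = 59.93. F = 11.531, F_crit ≈ 3.354. Reject H₀.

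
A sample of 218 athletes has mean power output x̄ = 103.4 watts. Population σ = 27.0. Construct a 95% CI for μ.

CI = x̄ ± z*(σ/√n) = 103.4 ± 1.96(27.0/√218) = 103.4 ± 3.58 = (99.82, 106.98)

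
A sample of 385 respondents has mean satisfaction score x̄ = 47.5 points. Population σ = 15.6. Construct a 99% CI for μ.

CI = x̄ ± z*(σ/√n) = 47.5 ± 2.576(15.6/√385) = 47.5 ± 2.05 = (45.45, 49.55)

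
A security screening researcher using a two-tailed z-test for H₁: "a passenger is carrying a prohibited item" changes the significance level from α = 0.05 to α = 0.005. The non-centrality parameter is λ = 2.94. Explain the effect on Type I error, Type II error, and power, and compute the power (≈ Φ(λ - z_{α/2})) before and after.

Decreasing α from 0.05 to 0.005:
• Type I error rate decreases (α is the Type I rate by definition).
• Critical value moves from z_{α/2} = 1.96 to 2.807, so power = Φ(λ - z_{α/2}) goes from Φ(2.94 - 1.96) = 0.836 to Φ(2.94 - 2.807) = 0.553.
• Type II error rate β = 1 - power therefore increases (0.164 → 0.447).
Appropriate when false positives are costly — here, detaining an innocent passenger — delay and inconvenience.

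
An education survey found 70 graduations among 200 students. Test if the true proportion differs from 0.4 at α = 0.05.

p̂ = 0.35, p₀ = 0.4. z = (p̂ - p₀)/√(p₀(1-p₀)/n) = -1.443. Critical: ±1.96. Fail to reject H₀.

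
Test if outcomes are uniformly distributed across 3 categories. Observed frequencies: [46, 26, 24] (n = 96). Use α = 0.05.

Expected = 32 each. χ² = Σ(O-E)²/E = 9.25. df = 2, critical value = 5.991. Reject H₀.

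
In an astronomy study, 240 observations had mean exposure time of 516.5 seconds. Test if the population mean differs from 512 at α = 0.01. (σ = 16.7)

z = (x̄ - μ₀)/(σ/√n) = (516.5 - 512)/(16.7/√240) = 4.174. Critical value: ±2.576. Since |4.174| > 2.576, Reject H₀.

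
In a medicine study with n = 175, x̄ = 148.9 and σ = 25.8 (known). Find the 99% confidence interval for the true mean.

CI = x̄ ± z*(σ/√n) = 148.9 ± 2.576(25.8/√175) = 148.9 ± 5.02 = (143.88, 153.92)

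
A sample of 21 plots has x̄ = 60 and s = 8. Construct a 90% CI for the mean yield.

CI = x̄ ± t*(s/√n) = 60 ± 1.725(8/√21) = (56.99, 63.01)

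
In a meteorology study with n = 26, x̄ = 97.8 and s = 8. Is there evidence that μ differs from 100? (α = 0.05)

t = (x̄ - μ₀)/(s/√n) = (97.8 - 100)/(8/√26) = -1.402. df = 25, critical t = ±2.06. Fail to reject H₀.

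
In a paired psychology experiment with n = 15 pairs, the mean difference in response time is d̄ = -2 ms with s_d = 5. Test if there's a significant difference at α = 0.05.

t = d̄/(s_d/√n) = -2/(5/√15) = -1.549. df = 14, critical t = ±2.145. Fail to reject H₀.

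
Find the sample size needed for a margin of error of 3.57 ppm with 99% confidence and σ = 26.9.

n = (z*σ/E)² = (2.576×26.9/3.57)² = 376.8 → n = 377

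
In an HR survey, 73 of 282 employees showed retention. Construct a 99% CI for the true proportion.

p̂ = 0.259. CI = p̂ ± z*√(p̂(1-p̂)/n) = (0.192, 0.326)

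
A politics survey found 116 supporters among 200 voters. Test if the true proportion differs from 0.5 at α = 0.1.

p̂ = 0.58, p₀ = 0.5. z = (p̂ - p₀)/√(p₀(1-p₀)/n) = 2.263. Critical: ±1.645. Reject H₀.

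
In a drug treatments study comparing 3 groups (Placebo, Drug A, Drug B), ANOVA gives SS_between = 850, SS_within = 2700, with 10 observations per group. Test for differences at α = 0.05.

df_between = 2, df_within = 27. F = MS_between/MS_within = 425.0/100.0 = 4.25. F_crit ≈ 3.354. Reject H₀. At least one mean differs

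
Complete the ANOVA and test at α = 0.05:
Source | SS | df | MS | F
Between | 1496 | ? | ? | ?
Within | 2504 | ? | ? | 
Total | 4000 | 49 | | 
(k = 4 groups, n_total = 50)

df_between = 3, df_within = 46. MS_between = 498.67, MS_within = 54.43. F = 9.161, F_crit ≈ 2.807. Reject H₀.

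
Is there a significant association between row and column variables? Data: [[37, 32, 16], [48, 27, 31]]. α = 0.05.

χ² = 4.379. df = 2, critical = 5.991. Fail to reject H₀. No evidence of dependence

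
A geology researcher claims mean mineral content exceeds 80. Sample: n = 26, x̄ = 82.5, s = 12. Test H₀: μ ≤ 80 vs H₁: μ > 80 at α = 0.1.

t = (82.5 - 80)/(12/√26) = 1.062, df = 25. Critical t = 1.316. Fail to reject H₀.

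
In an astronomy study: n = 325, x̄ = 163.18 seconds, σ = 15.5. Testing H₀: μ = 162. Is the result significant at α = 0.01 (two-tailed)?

z = (163.18 - 162)/(15.5/√325) = 1.372. Since |z| ≤ 2.576, not significant at α = 0.01.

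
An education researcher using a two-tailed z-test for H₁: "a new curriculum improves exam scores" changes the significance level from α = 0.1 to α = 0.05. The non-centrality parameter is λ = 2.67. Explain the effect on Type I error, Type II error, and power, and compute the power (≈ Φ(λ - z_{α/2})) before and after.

Decreasing α from 0.1 to 0.05:
• Type I error rate decreases (α is the Type I rate by definition).
• Critical value moves from z_{α/2} = 1.645 to 1.96, so power = Φ(λ - z_{α/2}) goes from Φ(2.67 - 1.645) = 0.847 to Φ(2.67 - 1.96) = 0.761.
• Type II error rate β = 1 - power therefore increases (0.153 → 0.239).
Appropriate when false positives are costly — here, adopting a curriculum that gives no real benefit — disruption for nothing.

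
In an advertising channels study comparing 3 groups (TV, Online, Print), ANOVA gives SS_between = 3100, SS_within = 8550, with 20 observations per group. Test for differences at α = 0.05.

df_between = 2, df_within = 57. F = MS_between/MS_within = 1550.0/150.0 = 10.333. F_crit ≈ 3.159. Reject H₀. At least one mean differs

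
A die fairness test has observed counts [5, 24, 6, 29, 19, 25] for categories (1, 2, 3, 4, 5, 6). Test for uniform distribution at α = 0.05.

Expected = 18 each. χ² = Σ(O-E)²/E = 28.889. df = 5, critical value = 11.07. Reject H₀.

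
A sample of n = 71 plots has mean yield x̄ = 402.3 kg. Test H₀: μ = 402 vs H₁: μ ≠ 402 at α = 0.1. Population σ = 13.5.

z = (x̄ - μ₀)/(σ/√n) = (402.3 - 402)/(13.5/√71) = 0.187. Critical value: ±1.645. Since |0.187| ≤ 1.645, Fail to reject H₀.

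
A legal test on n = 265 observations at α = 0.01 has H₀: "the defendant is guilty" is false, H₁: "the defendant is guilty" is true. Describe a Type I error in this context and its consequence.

Type I error: rejecting H₀ when it is true — concluding that the defendant is guilty when in fact it is not. Consequence: convicting an innocent person.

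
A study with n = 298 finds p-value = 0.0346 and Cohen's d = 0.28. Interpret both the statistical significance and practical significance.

Statistically significant (p = 0.0346 < 0.05). Cohen's d = 0.28 indicates a small effect size. Both statistical and practical significance should be considered.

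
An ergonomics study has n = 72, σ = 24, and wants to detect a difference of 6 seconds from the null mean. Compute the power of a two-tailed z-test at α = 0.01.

SE = σ/√n = 24/√72 = 2.828. Non-centrality λ = d/SE = 6/2.828 = 2.121. Power ≈ Φ(λ - z_{α/2}) = Φ(2.121 - 2.576) = Φ(-0.455) = 0.325.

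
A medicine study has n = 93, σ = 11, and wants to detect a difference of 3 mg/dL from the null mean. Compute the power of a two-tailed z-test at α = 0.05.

SE = σ/√n = 11/√93 = 1.141. Non-centrality λ = d/SE = 3/1.141 = 2.63. Power ≈ Φ(λ - z_{α/2}) = Φ(2.63 - 1.96) = Φ(0.67) = 0.749.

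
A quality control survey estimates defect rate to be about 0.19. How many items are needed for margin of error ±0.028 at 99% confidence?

n = z²p(1-p)/E² = 2.576²×0.19×0.81/0.028² = 1302.6 → n = 1303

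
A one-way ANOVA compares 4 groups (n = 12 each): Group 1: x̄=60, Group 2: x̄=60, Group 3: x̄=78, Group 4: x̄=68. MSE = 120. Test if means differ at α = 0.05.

Grand mean = 66.5. SS_between = 2628.0, MS_between = 876.0. F = 7.3, F_crit ≈ 2.816. Reject H₀.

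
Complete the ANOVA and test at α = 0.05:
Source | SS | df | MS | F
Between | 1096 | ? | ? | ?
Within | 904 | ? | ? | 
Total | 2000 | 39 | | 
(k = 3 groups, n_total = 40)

df_between = 2, df_within = 37. MS_between = 548.0, MS_within = 24.43. F = 22.429, F_crit ≈ 3.252. Reject H₀.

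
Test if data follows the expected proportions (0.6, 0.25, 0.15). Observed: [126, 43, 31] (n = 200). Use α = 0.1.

Expected: [120.0, 50.0, 30.0]. χ² = 1.313. df = 2, critical = 4.605. Fail to reject H₀.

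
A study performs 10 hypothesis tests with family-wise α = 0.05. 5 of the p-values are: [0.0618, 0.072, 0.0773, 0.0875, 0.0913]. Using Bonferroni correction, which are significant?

Bonferroni α = 0.05/10 = 0.005. None of the given p-values are significant.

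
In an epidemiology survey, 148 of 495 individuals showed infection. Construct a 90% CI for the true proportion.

p̂ = 0.299. CI = p̂ ± z*√(p̂(1-p̂)/n) = (0.265, 0.333)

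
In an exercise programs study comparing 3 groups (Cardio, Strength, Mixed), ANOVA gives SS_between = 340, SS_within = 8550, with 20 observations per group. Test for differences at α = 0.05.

df_between = 2, df_within = 57. F = MS_between/MS_within = 170.0/150.0 = 1.133. F_crit ≈ 3.159. Fail to reject H₀.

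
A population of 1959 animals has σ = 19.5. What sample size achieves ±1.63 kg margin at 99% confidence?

Without FPC: n₀ = (2.576×19.5/1.63)² = 949.698. With FPC: n = n₀N/(n₀+N-1) = 639.8 → n = 640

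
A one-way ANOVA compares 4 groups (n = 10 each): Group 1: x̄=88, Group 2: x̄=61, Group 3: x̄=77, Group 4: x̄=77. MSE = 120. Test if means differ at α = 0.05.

Grand mean = 75.75. SS_between = 3707.5, MS_between = 1235.83. F = 10.299, F_crit ≈ 2.866. Reject H₀.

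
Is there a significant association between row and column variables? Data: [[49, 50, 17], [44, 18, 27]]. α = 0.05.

χ² = 14.292. df = 2, critical = 5.991. Reject H₀. Variables are dependent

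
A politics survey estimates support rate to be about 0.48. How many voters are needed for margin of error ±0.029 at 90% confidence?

n = z²p(1-p)/E² = 1.645²×0.48×0.52/0.029² = 803.1 → n = 804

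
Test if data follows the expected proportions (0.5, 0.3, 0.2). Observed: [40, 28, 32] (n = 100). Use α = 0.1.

Expected: [50.0, 30.0, 20.0]. χ² = 9.333. df = 2, critical = 4.605. Reject H₀.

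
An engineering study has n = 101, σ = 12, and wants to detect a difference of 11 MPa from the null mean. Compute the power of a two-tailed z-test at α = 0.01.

SE = σ/√n = 12/√101 = 1.194. Non-centrality λ = d/SE = 11/1.194 = 9.212. Power ≈ Φ(λ - z_{α/2}) = Φ(9.212 - 2.576) = Φ(6.636) = 1.0.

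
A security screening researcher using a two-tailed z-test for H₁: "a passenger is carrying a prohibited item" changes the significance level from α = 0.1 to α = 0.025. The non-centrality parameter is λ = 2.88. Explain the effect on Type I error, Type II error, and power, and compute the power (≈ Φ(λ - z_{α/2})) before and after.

Decreasing α from 0.1 to 0.025:
• Type I error rate decreases (α is the Type I rate by definition).
• Critical value moves from z_{α/2} = 1.645 to 2.241, so power = Φ(λ - z_{α/2}) goes from Φ(2.88 - 1.645) = 0.892 to Φ(2.88 - 2.241) = 0.739.
• Type II error rate β = 1 - power therefore increases (0.108 → 0.261).
Appropriate when false positives are costly — here, detaining an innocent passenger — delay and inconvenience.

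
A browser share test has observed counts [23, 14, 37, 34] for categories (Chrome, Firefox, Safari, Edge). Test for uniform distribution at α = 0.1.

Expected = 27 each. χ² = Σ(O-E)²/E = 12.37. df = 3, critical value = 6.251. Reject H₀.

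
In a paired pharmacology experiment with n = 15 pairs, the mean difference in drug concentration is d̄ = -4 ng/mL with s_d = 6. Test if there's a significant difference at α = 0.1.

t = d̄/(s_d/√n) = -4/(6/√15) = -2.582. df = 14, critical t = ±1.761. Reject H₀.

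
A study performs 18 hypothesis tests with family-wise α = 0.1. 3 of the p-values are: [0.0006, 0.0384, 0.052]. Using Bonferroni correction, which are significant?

Bonferroni α = 0.1/18 = 0.00556. Significant p-values: [0.0006]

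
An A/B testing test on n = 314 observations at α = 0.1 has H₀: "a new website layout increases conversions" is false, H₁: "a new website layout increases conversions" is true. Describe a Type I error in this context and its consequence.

Type I error: rejecting H₀ when it is true — concluding that a new website layout increases conversions when in fact it is not. Consequence: rolling out a layout that doesn't actually help — wasted engineering effort.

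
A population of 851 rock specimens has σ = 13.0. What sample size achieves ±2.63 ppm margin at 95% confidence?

Without FPC: n₀ = (1.96×13.0/2.63)² = 93.861. With FPC: n = n₀N/(n₀+N-1) = 84.6 → n = 85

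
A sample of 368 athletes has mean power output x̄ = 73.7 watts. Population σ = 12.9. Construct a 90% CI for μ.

CI = x̄ ± z*(σ/√n) = 73.7 ± 1.645(12.9/√368) = 73.7 ± 1.11 = (72.59, 74.81)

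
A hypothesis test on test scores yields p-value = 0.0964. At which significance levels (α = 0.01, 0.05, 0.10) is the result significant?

p = 0.0964. Significant at: α = 0.1.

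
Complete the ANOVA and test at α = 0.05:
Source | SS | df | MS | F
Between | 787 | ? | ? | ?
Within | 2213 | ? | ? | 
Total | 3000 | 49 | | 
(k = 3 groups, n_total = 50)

df_between = 2, df_within = 47. MS_between = 393.5, MS_within = 47.09. F = 8.357, F_crit ≈ 3.195. Reject H₀.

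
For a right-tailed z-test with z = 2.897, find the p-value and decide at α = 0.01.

p = P(Z > 2.897) = 1 - Φ(2.897) ≈ 0.0019. Since p < 0.01, reject H₀ (significant) at α = 0.01.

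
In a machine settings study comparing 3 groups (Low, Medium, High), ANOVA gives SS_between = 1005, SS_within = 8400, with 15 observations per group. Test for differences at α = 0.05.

df_between = 2, df_within = 42. F = MS_between/MS_within = 502.5/200.0 = 2.513. F_crit ≈ 3.22. Fail to reject H₀.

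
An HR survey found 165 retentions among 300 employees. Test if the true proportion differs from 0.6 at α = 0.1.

p̂ = 0.55, p₀ = 0.6. z = (p̂ - p₀)/√(p₀(1-p₀)/n) = -1.768. Critical: ±1.645. Reject H₀.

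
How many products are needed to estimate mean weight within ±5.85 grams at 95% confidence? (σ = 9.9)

n = (z*σ/E)² = (1.96×9.9/5.85)² = 11.002 → n = 12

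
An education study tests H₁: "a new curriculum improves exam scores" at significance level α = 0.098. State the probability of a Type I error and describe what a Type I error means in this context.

P(Type I error) = α = 0.098. A Type I error is rejecting H₀ when H₀ is actually true (false positive) — here, concluding that a new curriculum improves exam scores when in fact this is not the case. Consequence: adopting a curriculum that gives no real benefit — disruption for nothing.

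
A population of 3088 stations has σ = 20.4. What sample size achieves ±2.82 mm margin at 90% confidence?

Without FPC: n₀ = (1.645×20.4/2.82)² = 141.61. With FPC: n = n₀N/(n₀+N-1) = 135.4 → n = 136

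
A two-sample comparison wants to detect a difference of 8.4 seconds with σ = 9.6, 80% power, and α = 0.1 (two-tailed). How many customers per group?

n per group = 2(z_α/2 + z_β)²σ²/d² = 2×(1.645 + 0.84)²×9.6²/8.4² = 16.1 → n = 17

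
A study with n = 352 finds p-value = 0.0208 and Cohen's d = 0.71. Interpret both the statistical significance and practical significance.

Statistically significant (p = 0.0208 < 0.05). Cohen's d = 0.71 indicates a medium effect size. Both statistical and practical significance should be considered.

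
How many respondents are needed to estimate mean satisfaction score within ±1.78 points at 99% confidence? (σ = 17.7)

n = (z*σ/E)² = (2.576×17.7/1.78)² = 656.1 → n = 657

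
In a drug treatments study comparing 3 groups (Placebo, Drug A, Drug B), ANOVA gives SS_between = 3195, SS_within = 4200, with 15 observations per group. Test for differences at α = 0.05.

df_between = 2, df_within = 42. F = MS_between/MS_within = 1597.5/100.0 = 15.975. F_crit ≈ 3.22. Reject H₀. At least one mean differs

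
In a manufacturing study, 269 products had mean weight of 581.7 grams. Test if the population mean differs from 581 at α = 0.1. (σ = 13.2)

z = (x̄ - μ₀)/(σ/√n) = (581.7 - 581)/(13.2/√269) = 0.87. Critical value: ±1.645. Since |0.87| ≤ 1.645, Fail to reject H₀.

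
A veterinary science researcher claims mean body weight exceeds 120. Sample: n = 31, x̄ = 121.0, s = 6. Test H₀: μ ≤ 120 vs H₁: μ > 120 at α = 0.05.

t = (121.0 - 120)/(6/√31) = 0.928, df = 30. Critical t = 1.697. Fail to reject H₀.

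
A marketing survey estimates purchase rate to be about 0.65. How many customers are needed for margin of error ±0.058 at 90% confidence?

n = z²p(1-p)/E² = 1.645²×0.65×0.35/0.058² = 183.003 → n = 184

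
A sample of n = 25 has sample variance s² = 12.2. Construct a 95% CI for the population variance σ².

df = 24. χ²_{0.025} = 39.364, χ²_{0.975} = 12.401. CI for σ² = ((n-1)s²/χ²_{α/2}, (n-1)s²/χ²_{1-α/2}) = (24·12.2/39.364, 24·12.2/12.401) = (7.44, 23.61)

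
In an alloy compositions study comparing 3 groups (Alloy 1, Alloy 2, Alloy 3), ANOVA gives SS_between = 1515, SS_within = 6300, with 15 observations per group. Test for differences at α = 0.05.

df_between = 2, df_within = 42. F = MS_between/MS_within = 757.5/150.0 = 5.05. F_crit ≈ 3.22. Reject H₀. At least one mean differs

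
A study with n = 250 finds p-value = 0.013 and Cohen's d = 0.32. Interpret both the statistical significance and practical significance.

Statistically significant (p = 0.013 < 0.05). Cohen's d = 0.32 indicates a small effect size. Both statistical and practical significance should be considered.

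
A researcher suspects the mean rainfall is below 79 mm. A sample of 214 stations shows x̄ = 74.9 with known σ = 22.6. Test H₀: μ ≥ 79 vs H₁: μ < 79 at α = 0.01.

z = -2.654. Critical value: -2.33. Reject H₀.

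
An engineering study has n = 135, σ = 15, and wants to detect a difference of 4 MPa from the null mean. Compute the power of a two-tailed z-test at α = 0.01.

SE = σ/√n = 15/√135 = 1.291. Non-centrality λ = d/SE = 4/1.291 = 3.098. Power ≈ Φ(λ - z_{α/2}) = Φ(3.098 - 2.576) = Φ(0.522) = 0.699.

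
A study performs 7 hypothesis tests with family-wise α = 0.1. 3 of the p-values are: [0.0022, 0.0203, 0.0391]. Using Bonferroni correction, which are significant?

Bonferroni α = 0.1/7 = 0.01429. Significant p-values: [0.0022]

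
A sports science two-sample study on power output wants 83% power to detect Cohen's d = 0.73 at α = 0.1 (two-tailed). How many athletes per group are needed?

z_{α/2} = 1.645, z_β = Φ⁻¹(0.83) = 0.954. For medium effect (d = 0.73): n per group = 2(z_{α/2} + z_β)²/d² = 2(1.645 + 0.954)²/0.73² = 25.4 → 26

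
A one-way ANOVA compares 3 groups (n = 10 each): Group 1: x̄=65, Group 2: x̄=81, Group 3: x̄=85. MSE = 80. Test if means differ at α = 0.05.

Grand mean = 77.0. SS_between = 2240.0, MS_between = 1120.0. F = 14.0, F_crit ≈ 3.354. Reject H₀.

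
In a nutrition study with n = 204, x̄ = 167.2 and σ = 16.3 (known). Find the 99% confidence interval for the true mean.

CI = x̄ ± z*(σ/√n) = 167.2 ± 2.576(16.3/√204) = 167.2 ± 2.94 = (164.26, 170.14)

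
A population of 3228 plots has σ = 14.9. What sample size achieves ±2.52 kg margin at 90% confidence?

Without FPC: n₀ = (1.645×14.9/2.52)² = 94.603. With FPC: n = n₀N/(n₀+N-1) = 91.9 → n = 92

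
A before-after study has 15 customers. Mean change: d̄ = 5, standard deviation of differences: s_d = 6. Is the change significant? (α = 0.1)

t = d̄/(s_d/√n) = 5/(6/√15) = 3.227. df = 14, critical t = ±1.761. Reject H₀.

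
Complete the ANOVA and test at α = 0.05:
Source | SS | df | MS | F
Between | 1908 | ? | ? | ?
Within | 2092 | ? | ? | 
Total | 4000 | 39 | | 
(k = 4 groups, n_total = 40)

df_between = 3, df_within = 36. MS_between = 636.0, MS_within = 58.11. F = 10.945, F_crit ≈ 2.866. Reject H₀.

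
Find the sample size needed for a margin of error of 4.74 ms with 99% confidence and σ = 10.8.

n = (z*σ/E)² = (2.576×10.8/4.74)² = 34.4 → n = 35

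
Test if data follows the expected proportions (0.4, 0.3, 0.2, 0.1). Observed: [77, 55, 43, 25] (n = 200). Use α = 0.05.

Expected: [80.0, 60.0, 40.0, 20.0]. χ² = 2.004. df = 3, critical = 7.815. Fail to reject H₀.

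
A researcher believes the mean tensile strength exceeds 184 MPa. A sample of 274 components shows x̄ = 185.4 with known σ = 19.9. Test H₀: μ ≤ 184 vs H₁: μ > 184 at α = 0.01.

z = 1.165. Critical value: 2.33. Fail to reject H₀.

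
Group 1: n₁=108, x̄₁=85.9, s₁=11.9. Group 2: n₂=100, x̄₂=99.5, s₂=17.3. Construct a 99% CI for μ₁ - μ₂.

Difference = -13.6. SE = √(11.9²/108 + 17.3²/100) = 2.075. CI = (-18.94, -8.26)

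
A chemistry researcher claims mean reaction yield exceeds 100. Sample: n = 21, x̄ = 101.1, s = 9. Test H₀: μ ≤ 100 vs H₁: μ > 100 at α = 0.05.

t = (101.1 - 100)/(9/√21) = 0.56, df = 20. Critical t = 1.725. Fail to reject H₀.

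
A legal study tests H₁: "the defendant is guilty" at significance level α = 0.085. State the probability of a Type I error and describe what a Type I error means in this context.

P(Type I error) = α = 0.085. A Type I error is rejecting H₀ when H₀ is actually true (false positive) — here, concluding that the defendant is guilty when in fact this is not the case. Consequence: convicting an innocent person.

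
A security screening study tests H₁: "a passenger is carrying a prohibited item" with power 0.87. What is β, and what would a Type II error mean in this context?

β = 1 - power = 1 - 0.87 = 0.13. A Type II error is failing to reject H₀ when H₀ is false (false negative) — here, failing to conclude that a passenger is carrying a prohibited item when in fact it is true. Consequence: letting a prohibited item through — security breach.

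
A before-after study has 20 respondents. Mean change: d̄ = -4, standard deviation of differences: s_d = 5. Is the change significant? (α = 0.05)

t = d̄/(s_d/√n) = -4/(5/√20) = -3.578. df = 19, critical t = ±2.093. Reject H₀.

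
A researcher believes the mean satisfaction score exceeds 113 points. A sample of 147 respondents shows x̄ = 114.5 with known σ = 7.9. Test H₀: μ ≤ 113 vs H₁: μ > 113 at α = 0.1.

z = 2.302. Critical value: 1.28. Reject H₀.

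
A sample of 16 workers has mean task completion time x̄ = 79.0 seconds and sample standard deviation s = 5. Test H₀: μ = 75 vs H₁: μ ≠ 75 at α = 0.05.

t = (x̄ - μ₀)/(s/√n) = (79.0 - 75)/(5/√16) = 3.2. df = 15, critical t = ±2.131. Reject H₀.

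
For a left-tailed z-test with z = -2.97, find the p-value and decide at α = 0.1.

p = P(Z < -2.97) = Φ(-2.97) ≈ 0.0015. Since p < 0.1, reject H₀ (significant) at α = 0.1.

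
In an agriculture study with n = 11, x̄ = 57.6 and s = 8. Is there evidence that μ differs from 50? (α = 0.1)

t = (x̄ - μ₀)/(s/√n) = (57.6 - 50)/(8/√11) = 3.151. df = 10, critical t = ±1.812. Reject H₀.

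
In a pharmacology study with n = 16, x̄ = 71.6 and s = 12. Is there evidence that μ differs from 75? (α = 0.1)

t = (x̄ - μ₀)/(s/√n) = (71.6 - 75)/(12/√16) = -1.133. df = 15, critical t = ±1.753. Fail to reject H₀.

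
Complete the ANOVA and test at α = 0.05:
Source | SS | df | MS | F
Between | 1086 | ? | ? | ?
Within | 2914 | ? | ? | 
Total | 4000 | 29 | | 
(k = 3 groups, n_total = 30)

df_between = 2, df_within = 27. MS_between = 543.0, MS_within = 107.93. F = 5.031, F_crit ≈ 3.354. Reject H₀.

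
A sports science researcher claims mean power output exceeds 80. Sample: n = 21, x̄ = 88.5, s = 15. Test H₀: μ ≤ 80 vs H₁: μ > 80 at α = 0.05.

t = (88.5 - 80)/(15/√21) = 2.597, df = 20. Critical t = 1.725. Reject H₀.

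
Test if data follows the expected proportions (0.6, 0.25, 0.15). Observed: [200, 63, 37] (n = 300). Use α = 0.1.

Expected: [180.0, 75.0, 45.0]. χ² = 5.564. df = 2, critical = 4.605. Reject H₀.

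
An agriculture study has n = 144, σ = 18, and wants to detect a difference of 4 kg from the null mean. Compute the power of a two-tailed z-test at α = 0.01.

SE = σ/√n = 18/√144 = 1.5. Non-centrality λ = d/SE = 4/1.5 = 2.667. Power ≈ Φ(λ - z_{α/2}) = Φ(2.667 - 2.576) = Φ(0.091) = 0.536.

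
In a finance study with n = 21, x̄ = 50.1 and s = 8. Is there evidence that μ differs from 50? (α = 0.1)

t = (x̄ - μ₀)/(s/√n) = (50.1 - 50)/(8/√21) = 0.057. df = 20, critical t = ±1.725. Fail to reject H₀.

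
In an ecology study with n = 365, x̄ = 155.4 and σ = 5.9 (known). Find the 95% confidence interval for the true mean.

CI = x̄ ± z*(σ/√n) = 155.4 ± 1.96(5.9/√365) = 155.4 ± 0.61 = (154.79, 156.01)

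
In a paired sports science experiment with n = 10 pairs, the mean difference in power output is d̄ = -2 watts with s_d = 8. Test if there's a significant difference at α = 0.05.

t = d̄/(s_d/√n) = -2/(8/√10) = -0.791. df = 9, critical t = ±2.262. Fail to reject H₀.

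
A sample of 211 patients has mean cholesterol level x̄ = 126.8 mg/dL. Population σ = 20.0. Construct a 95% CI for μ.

CI = x̄ ± z*(σ/√n) = 126.8 ± 1.96(20.0/√211) = 126.8 ± 2.7 = (124.1, 129.5)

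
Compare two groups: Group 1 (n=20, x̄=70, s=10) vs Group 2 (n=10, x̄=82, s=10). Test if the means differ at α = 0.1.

Pooled sp = 10.0. t = -3.098, df = 28. Critical t = ±1.701. Reject H₀.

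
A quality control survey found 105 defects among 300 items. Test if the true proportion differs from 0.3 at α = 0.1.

p̂ = 0.35, p₀ = 0.3. z = (p̂ - p₀)/√(p₀(1-p₀)/n) = 1.89. Critical: ±1.645. Reject H₀.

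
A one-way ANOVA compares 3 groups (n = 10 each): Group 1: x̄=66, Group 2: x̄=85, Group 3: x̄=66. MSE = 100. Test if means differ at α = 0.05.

Grand mean = 72.33. SS_between = 2406.67, MS_between = 1203.33. F = 12.033, F_crit ≈ 3.354. Reject H₀.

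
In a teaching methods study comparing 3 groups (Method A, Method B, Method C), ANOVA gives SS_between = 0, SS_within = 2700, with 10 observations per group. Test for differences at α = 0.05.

df_between = 2, df_within = 27. F = MS_between/MS_within = 0.0/100.0 = 0.0. F_crit ≈ 3.354. Fail to reject H₀.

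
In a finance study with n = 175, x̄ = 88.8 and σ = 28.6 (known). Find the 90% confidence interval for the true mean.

CI = x̄ ± z*(σ/√n) = 88.8 ± 1.645(28.6/√175) = 88.8 ± 3.56 = (85.24, 92.36)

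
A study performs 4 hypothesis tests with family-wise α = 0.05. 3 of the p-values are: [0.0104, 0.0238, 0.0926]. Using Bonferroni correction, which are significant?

Bonferroni α = 0.05/4 = 0.0125. Significant p-values: [0.0104]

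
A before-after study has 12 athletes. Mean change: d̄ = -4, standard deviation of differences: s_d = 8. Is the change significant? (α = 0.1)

t = d̄/(s_d/√n) = -4/(8/√12) = -1.732. df = 11, critical t = ±1.796. Fail to reject H₀.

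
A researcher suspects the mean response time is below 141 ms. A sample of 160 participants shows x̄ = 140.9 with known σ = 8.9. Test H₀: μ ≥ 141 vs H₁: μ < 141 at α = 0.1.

z = -0.142. Critical value: -1.28. Fail to reject H₀.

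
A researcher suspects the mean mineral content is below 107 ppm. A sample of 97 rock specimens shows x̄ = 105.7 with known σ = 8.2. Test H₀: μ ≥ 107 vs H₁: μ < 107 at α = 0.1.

z = -1.561. Critical value: -1.28. Reject H₀.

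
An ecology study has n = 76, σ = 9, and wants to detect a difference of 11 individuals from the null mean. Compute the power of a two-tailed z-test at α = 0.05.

SE = σ/√n = 9/√76 = 1.032. Non-centrality λ = d/SE = 11/1.032 = 10.655. Power ≈ Φ(λ - z_{α/2}) = Φ(10.655 - 1.96) = Φ(8.695) = 1.0.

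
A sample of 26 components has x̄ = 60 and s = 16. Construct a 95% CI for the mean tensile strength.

CI = x̄ ± t*(s/√n) = 60 ± 2.06(16/√26) = (53.54, 66.46)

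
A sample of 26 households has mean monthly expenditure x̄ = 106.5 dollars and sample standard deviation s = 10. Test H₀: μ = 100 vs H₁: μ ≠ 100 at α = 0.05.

t = (x̄ - μ₀)/(s/√n) = (106.5 - 100)/(10/√26) = 3.314. df = 25, critical t = ±2.06. Reject H₀.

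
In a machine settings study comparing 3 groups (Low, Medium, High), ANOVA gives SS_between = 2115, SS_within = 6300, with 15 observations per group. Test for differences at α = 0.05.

df_between = 2, df_within = 42. F = MS_between/MS_within = 1057.5/150.0 = 7.05. F_crit ≈ 3.22. Reject H₀. At least one mean differs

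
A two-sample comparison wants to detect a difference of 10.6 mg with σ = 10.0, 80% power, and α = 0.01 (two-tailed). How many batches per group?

n per group = 2(z_α/2 + z_β)²σ²/d² = 2×(2.576 + 0.84)²×10.0²/10.6² = 20.8 → n = 21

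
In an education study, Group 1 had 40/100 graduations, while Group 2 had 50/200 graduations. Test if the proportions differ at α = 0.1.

p̂₁ = 0.4, p̂₂ = 0.25, pooled p̂ = 0.3. z = 2.673. Critical: ±1.645. Reject H₀.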